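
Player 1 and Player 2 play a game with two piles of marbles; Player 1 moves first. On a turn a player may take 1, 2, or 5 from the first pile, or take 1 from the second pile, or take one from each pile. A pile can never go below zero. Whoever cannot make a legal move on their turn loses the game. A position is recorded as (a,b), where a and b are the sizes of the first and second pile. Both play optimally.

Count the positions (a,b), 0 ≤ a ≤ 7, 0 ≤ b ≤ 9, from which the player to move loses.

22

Classify positions by backward induction: terminal positions (no move available) are L. From any other position, the mover wins iff some move reaches an L.
Every move lowers a or b (never raises either), so fill the grid row by row in increasing a, and left to right within a row: each cell's successors are then already labelled.
      b=0  b=1  b=2  b=3  b=4  b=5  b=6  b=7  b=8  b=9
a=0:    L    W    L    W    L    W    L    W    L    W
a=1:    W    W    W    W    W    W    W    W    W    W
a=2:    W    L    W    L    W    L    W    L    W    L
a=3:    L    W    W    W    W    W    W    W    W    W
a=4:    W    W    L    W    L    W    L    W    L    W
a=5:    W    L    W    W    W    W    W    W    W    W
a=6:    L    W    W    L    W    L    W    L    W    L
a=7:    W    W    L    W    W    W    W    W    W    W
Cells with no legal move (terminal, hence L): (0,0).
The remaining L cells, each justified by listing all of its moves:
(0,2): →(0,1)(W) only, which is W, so L
(0,4): →(0,3)(W) only, which is W, so L
(0,6): →(0,5)(W) only, which is W, so L
(0,8): →(0,7)(W) only, which is W, so L
(2,1): →(1,1)(W), (0,1)(W), (2,0)(W), (1,0)(W) — all W, so L
(2,3): →(1,3)(W), (0,3)(W), (2,2)(W), (1,2)(W) — all W, so L
(2,5): →(1,5)(W), (0,5)(W), (2,4)(W), (1,4)(W) — all W, so L
(2,7): →(1,7)(W), (0,7)(W), (2,6)(W), (1,6)(W) — all W, so L
(2,9): →(1,9)(W), (0,9)(W), (2,8)(W), (1,8)(W) — all W, so L
(3,0): →(2,0)(W), (1,0)(W) — all W, so L
(4,2): →(3,2)(W), (2,2)(W), (4,1)(W), (3,1)(W) — all W, so L
(4,4): →(3,4)(W), (2,4)(W), (4,3)(W), (3,3)(W) — all W, so L
(4,6): →(3,6)(W), (2,6)(W), (4,5)(W), (3,5)(W) — all W, so L
(4,8): →(3,8)(W), (2,8)(W), (4,7)(W), (3,7)(W) — all W, so L
(5,1): →(4,1)(W), (3,1)(W), (0,1)(W), (5,0)(W), (4,0)(W) — all W, so L
(6,0): →(5,0)(W), (4,0)(W), (1,0)(W) — all W, so L
(6,3): →(5,3)(W), (4,3)(W), (1,3)(W), (6,2)(W), (5,2)(W) — all W, so L
(6,5): →(5,5)(W), (4,5)(W), (1,5)(W), (6,4)(W), (5,4)(W) — all W, so L
(6,7): →(5,7)(W), (4,7)(W), (1,7)(W), (6,6)(W), (5,6)(W) — all W, so L
(6,9): →(5,9)(W), (4,9)(W), (1,9)(W), (6,8)(W), (5,8)(W) — all W, so L
(7,2): →(6,2)(W), (5,2)(W), (2,2)(W), (7,1)(W), (6,1)(W) — all W, so L
Every other cell has at least one move into one of the L cells above, so it is W.
L cells per row: a=0: 5, a=1: 0, a=2: 5, a=3: 1, a=4: 4, a=5: 1, a=6: 5, a=7: 1; total 22.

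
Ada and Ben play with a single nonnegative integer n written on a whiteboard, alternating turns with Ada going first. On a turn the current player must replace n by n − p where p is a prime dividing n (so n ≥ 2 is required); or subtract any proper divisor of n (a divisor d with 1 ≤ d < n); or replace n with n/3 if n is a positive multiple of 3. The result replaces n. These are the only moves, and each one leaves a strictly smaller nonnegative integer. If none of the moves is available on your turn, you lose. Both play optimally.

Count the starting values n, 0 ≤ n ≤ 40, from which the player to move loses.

Use the standard recursion: the mover loses at a terminal position; elsewhere, the mover wins exactly when some move hands the opponent an L position.
n=0: no move → L
n=1: no move → L
n=2: reaches L-position 0 → W
n=3: reaches L-position 0 → W
n=4: only reaches 2(W), 3(W), all W → L
n=5: reaches L-position 0 → W
n=6: reaches L-position 4 → W
n=7: reaches L-position 0 → W
n=8: reaches L-position 4 → W
n=9: only reaches 3(W), 6(W), 8(W), all W → L
n=10: reaches L-position 9 → W
n=11: reaches L-position 0 → W
n=12: reaches L-position 4 → W
n=13: reaches L-position 0 → W
n=14: only reaches 7(W), 12(W), 13(W), all W → L
n=15: reaches L-position 14 → W
n=16: reaches L-position 14 → W
n=17: reaches L-position 0 → W
n=18: reaches L-position 9 → W
n=19: reaches L-position 0 → W
n=20: only reaches 10(W), 15(W), 16(W), 18(W), 19(W), all W → L
n=21: reaches L-position 14 → W
n=22: reaches L-position 20 → W
n=23: reaches L-position 0 → W
n=24: reaches L-position 20 → W
n=25: reaches L-position 20 → W
n=26: only reaches 13(W), 24(W), 25(W), all W → L
n=27: reaches L-position 9 → W
n=28: reaches L-position 14 → W
n=29: reaches L-position 0 → W
n=30: reaches L-position 20 → W
n=31: reaches L-position 0 → W
n=32: only reaches 16(W), 24(W), 28(W), 30(W), 31(W), all W → L
n=33: reaches L-position 32 → W
n=34: reaches L-position 32 → W
n=35: only reaches 28(W), 30(W), 34(W), all W → L
n=36: reaches L-position 32 → W
n=37: reaches L-position 0 → W
n=38: only reaches 19(W), 36(W), 37(W), all W → L
n=39: reaches L-position 26 → W
n=40: reaches L-position 20 → W
L entries with 0 ≤ n ≤ 40: n = 0, 1, 4, 9, 14, 20, 26, 32, 35, 38; that makes 10.

10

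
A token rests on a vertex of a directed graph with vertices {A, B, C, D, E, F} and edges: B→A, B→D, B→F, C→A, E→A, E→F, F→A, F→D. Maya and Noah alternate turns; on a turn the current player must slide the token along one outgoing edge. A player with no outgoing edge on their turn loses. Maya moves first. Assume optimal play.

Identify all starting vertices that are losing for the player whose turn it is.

Use the standard recursion: the mover loses at a terminal position; elsewhere, the mover wins exactly when some move hands the opponent an L position.
Every edge goes from a vertex to one that appears earlier in the order A, D, F, C, E, B, so processing vertices in that order labels each vertex after all of its successors.
A: no outgoing edge → L
D: no outgoing edge → L
F: can move to D, which is L ⇒ W
C: can move to A, which is L ⇒ W
E: can move to A, which is L ⇒ W
B: can move to D, which is L ⇒ W
Reading off the rows marked L gives the requested list; there are 2 such vertices.

A, D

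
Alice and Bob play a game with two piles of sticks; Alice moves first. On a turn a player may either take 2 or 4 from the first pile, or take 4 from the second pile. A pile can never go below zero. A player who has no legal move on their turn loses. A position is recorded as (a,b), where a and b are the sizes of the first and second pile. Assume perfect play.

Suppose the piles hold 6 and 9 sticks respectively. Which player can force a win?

Compute win/loss labels from the base case upward. A position with no move is L. Any other position is W if it can reach an L in one move, else L.
No move ever increases a pile, so every position that can arise here has a ≤ 6 and b ≤ 9; it is enough to label the cells with 0 ≤ a ≤ 6 and 0 ≤ b ≤ 9.
Every move lowers a or b (never raises either), so fill the grid row by row in increasing a, and left to right within a row: each cell's successors are then already labelled.
      b=0  b=1  b=2  b=3  b=4  b=5  b=6  b=7  b=8  b=9
a=0:    L    L    L    L    W    W    W    W    L    L
a=1:    L    L    L    L    W    W    W    W    L    L
a=2:    W    W    W    W    L    L    L    L    W    W
a=3:    W    W    W    W    L    L    L    L    W    W
a=4:    W    W    W    W    W    W    W    W    W    W
a=5:    W    W    W    W    W    W    W    W    W    W
a=6:    L    L    L    L    W    W    W    W    L    L
Cells with no legal move (terminal, hence L): (0,0), (0,1), (0,2), (0,3), (1,0), (1,1), (1,2), (1,3).
The remaining L cells, each justified by listing all of its moves:
(0,8): L (sole option (0,4)(W) is W)
(0,9): L (sole option (0,5)(W) is W)
(1,8): L (sole option (1,4)(W) is W)
(1,9): L (sole option (1,5)(W) is W)
(2,4): L (options (0,4)(W), (2,0)(W) are all W)
(2,5): L (options (0,5)(W), (2,1)(W) are all W)
(2,6): L (options (0,6)(W), (2,2)(W) are all W)
(2,7): L (options (0,7)(W), (2,3)(W) are all W)
(3,4): L (options (1,4)(W), (3,0)(W) are all W)
(3,5): L (options (1,5)(W), (3,1)(W) are all W)
(3,6): L (options (1,6)(W), (3,2)(W) are all W)
(3,7): L (options (1,7)(W), (3,3)(W) are all W)
(6,0): L (options (4,0)(W), (2,0)(W) are all W)
(6,1): L (options (4,1)(W), (2,1)(W) are all W)
(6,2): L (options (4,2)(W), (2,2)(W) are all W)
(6,3): L (options (4,3)(W), (2,3)(W) are all W)
(6,8): L (options (4,8)(W), (2,8)(W), (6,4)(W) are all W)
(6,9): L (options (4,9)(W), (2,9)(W), (6,5)(W) are all W)
Every other cell has at least one move into one of the L cells above, so it is W.
The starting position (6,9) is L: whatever Alice does, the opponent receives a W position.

Bob wins.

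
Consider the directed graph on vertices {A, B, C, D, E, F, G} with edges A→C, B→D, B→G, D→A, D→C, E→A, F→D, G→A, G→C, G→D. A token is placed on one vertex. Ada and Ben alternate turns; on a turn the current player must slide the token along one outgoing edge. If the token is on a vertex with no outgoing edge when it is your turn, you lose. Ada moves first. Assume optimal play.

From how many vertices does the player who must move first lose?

Label each position W (a win for the player to move) or L (a loss). A position with no legal move is L; any other position is W exactly when some move reaches an L, and L when every move reaches a W.
Every edge goes from a vertex to one that appears earlier in the order C, A, D, G, B, E, F, so processing vertices in that order labels each vertex after all of its successors.
C: no outgoing edge → L
A: W (go to C, an L position)
D: W (go to C, an L position)
G: W (go to C, an L position)
B: L (options G(W), D(W) are all W)
E: L (sole option A(W) is W)
F: L (sole option D(W) is W)
The L vertices are B, C, E, F; that is 4 in all.

4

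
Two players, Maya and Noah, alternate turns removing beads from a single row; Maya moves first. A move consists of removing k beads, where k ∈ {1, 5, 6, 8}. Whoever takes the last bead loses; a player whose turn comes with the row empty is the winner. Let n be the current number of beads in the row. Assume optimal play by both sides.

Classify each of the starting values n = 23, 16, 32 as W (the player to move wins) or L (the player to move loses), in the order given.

Positions with no move are W. A position that does have a move is losing for the player to move precisely when every available move leads to a winning position for the opponent. Fill in the labels:
n=0: no move; the opponent has just taken the last bead and therefore loses → W
n=1: L (sole option 0(W) is W)
n=2: W (go to 1, an L position)
n=3: L (sole option 2(W) is W)
n=4: W (go to 3, an L position)
n=5: L (options 4(W), 0(W) are all W)
n=6: W (go to 5, an L position)
n=7: W (go to 1, an L position)
n=8: W (go to 3, an L position)
n=9: W (go to 3, an L position)
n=10: W (go to 5, an L position)
n=11: W (go to 5, an L position)
n=12: L (options 11(W), 7(W), 6(W), 4(W) are all W)
n=13: W (go to 12, an L position)
n=14: L (options 13(W), 9(W), 8(W), 6(W) are all W)
n=15: W (go to 14, an L position)
n=16: L (options 15(W), 11(W), 10(W), 8(W) are all W)
n=17: W (go to 16, an L position)
n=18: W (go to 12, an L position)
n=19: W (go to 14, an L position)
n=20: W (go to 14, an L position)
n=21: W (go to 16, an L position)
n=22: W (go to 16, an L position)
n=23: L (options 22(W), 18(W), 17(W), 15(W) are all W)
n=24: W (go to 23, an L position)
n=25: L (options 24(W), 20(W), 19(W), 17(W) are all W)
n=26: W (go to 25, an L position)
n=27: L (options 26(W), 22(W), 21(W), 19(W) are all W)
n=28: W (go to 27, an L position)
n=29: W (go to 23, an L position)
n=30: W (go to 25, an L position)
n=31: W (go to 25, an L position)
n=32: W (go to 27, an L position)

23: L, 16: L, 32: W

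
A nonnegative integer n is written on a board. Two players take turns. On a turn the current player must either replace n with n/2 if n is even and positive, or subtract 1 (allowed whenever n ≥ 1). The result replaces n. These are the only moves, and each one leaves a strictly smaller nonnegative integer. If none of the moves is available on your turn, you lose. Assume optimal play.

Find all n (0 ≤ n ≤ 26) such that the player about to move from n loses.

0, 2, 5, 7, 9, 11, 13, 15, 17, 19, 21, 23, 25

Use the standard recursion: the mover loses at a terminal position; elsewhere, the mover wins exactly when some move hands the opponent an L position.
n=0: no move → L
n=1: →0(L), so W
n=2: →1(W) only, which is W, so L
n=3: →2(L), so W
n=4: →2(L), so W
n=5: →4(W) only, which is W, so L
n=6: →5(L), so W
n=7: →6(W) only, which is W, so L
n=8: →7(L), so W
n=9: →8(W) only, which is W, so L
n=10: →5(L), so W
n=11: →10(W) only, which is W, so L
n=12: →11(L), so W
n=13: →12(W) only, which is W, so L
n=14: →7(L), so W
n=15: →14(W) only, which is W, so L
n=16: →15(L), so W
n=17: →16(W) only, which is W, so L
n=18: →9(L), so W
n=19: →18(W) only, which is W, so L
n=20: →19(L), so W
n=21: →20(W) only, which is W, so L
n=22: →11(L), so W
n=23: →22(W) only, which is W, so L
n=24: →23(L), so W
n=25: →24(W) only, which is W, so L
n=26: →13(L), so W
Reading off the rows marked L gives the requested list; there are 13 such values of n.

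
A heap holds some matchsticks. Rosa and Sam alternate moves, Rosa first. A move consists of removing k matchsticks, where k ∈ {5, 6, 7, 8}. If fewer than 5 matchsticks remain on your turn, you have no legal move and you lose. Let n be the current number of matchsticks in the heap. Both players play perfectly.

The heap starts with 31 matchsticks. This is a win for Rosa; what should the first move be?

Remove 5, leaving 26.

Use the standard recursion: the mover loses at a terminal position; elsewhere, the mover wins exactly when some move hands the opponent an L position.
n=0: no move → L
n=1: no move → L
n=2: no move → L
n=3: no move → L
n=4: no move → L
n=5: →0(L), so W
n=6: →1(L), so W
n=7: →2(L), so W
n=8: →3(L), so W
n=9: →4(L), so W
n=10: →4(L), so W
n=11: →4(L), so W
n=12: →4(L), so W
n=13: →8(W), 7(W), 6(W), 5(W) — all W, so L
n=14: →9(W), 8(W), 7(W), 6(W) — all W, so L
n=15: →10(W), 9(W), 8(W), 7(W) — all W, so L
n=16: →11(W), 10(W), 9(W), 8(W) — all W, so L
n=17: →12(W), 11(W), 10(W), 9(W) — all W, so L
n=18: →13(L), so W
n=19: →14(L), so W
n=20: →15(L), so W
n=21: →16(L), so W
n=22: →17(L), so W
n=23: →17(L), so W
n=24: →17(L), so W
n=25: →17(L), so W
n=26: →21(W), 20(W), 19(W), 18(W) — all W, so L
n=27: →22(W), 21(W), 20(W), 19(W) — all W, so L
n=28: →23(W), 22(W), 21(W), 20(W) — all W, so L
n=29: →24(W), 23(W), 22(W), 21(W) — all W, so L
n=30: →25(W), 24(W), 23(W), 22(W) — all W, so L
n=31: →26(L), so W
From 31, the L positions reachable in one move are: 26.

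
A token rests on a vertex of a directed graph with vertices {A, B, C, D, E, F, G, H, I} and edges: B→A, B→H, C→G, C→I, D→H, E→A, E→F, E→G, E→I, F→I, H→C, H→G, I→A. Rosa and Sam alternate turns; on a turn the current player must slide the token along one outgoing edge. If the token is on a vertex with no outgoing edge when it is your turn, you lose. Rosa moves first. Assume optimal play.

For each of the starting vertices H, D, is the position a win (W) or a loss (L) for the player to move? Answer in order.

Positions with no move are L. A position that does have a move is losing for the player to move precisely when every available move leads to a winning position for the opponent. Fill in the labels:
Every edge goes from a vertex to one that appears earlier in the order A, G, I, F, C, H, B, E, D, so processing vertices in that order labels each vertex after all of its successors.
A: no outgoing edge → L
G: no outgoing edge → L
I: →A(L), so W
F: →I(W) only, which is W, so L
C: →G(L), so W
H: →G(L), so W
B: →A(L), so W
E: →F(L), so W
D: →H(W) only, which is W, so L

H: W, D: L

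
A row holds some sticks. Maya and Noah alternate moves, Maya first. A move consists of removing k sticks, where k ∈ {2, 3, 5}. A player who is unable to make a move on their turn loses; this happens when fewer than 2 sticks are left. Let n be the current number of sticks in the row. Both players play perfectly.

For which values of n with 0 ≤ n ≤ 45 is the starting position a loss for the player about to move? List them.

0, 1, 7, 8, 14, 15, 21, 22, 28, 29, 35, 36, 42, 43

Positions with no move are L. A position that does have a move is losing for the player to move precisely when every available move leads to a winning position for the opponent. Fill in the labels:
n=0: no move → L
n=1: no move → L
n=2: W (go to 0, an L position)
n=3: W (go to 1, an L position)
n=4: W (go to 1, an L position)
n=5: W (go to 0, an L position)
n=6: W (go to 1, an L position)
n=7: L (options 5(W), 4(W), 2(W) are all W)
n=8: L (options 6(W), 5(W), 3(W) are all W)
n=9: W (go to 7, an L position)
n=10: W (go to 8, an L position)
n=11: W (go to 8, an L position)
n=12: W (go to 7, an L position)
n=13: W (go to 8, an L position)
n=14: L (options 12(W), 11(W), 9(W) are all W)
n=15: L (options 13(W), 12(W), 10(W) are all W)
n=16: W (go to 14, an L position)
n=17: W (go to 15, an L position)
n=18: W (go to 15, an L position)
n=19: W (go to 14, an L position)
n=20: W (go to 15, an L position)
n=21: L (options 19(W), 18(W), 16(W) are all W)
n=22: L (options 20(W), 19(W), 17(W) are all W)
n=23: W (go to 21, an L position)
n=24: W (go to 22, an L position)
n=25: W (go to 22, an L position)
n=26: W (go to 21, an L position)
n=27: W (go to 22, an L position)
n=28: L (options 26(W), 25(W), 23(W) are all W)
n=29: L (options 27(W), 26(W), 24(W) are all W)
n=30: W (go to 28, an L position)
n=31: W (go to 29, an L position)
n=32: W (go to 29, an L position)
n=33: W (go to 28, an L position)
n=34: W (go to 29, an L position)
n=35: L (options 33(W), 32(W), 30(W) are all W)
n=36: L (options 34(W), 33(W), 31(W) are all W)
n=37: W (go to 35, an L position)
n=38: W (go to 36, an L position)
n=39: W (go to 36, an L position)
n=40: W (go to 35, an L position)
n=41: W (go to 36, an L position)
n=42: L (options 40(W), 39(W), 37(W) are all W)
n=43: L (options 41(W), 40(W), 38(W) are all W)
n=44: W (go to 42, an L position)
n=45: W (go to 43, an L position)
The losing starting values of n are exactly the entries labelled L in this table (14 of them).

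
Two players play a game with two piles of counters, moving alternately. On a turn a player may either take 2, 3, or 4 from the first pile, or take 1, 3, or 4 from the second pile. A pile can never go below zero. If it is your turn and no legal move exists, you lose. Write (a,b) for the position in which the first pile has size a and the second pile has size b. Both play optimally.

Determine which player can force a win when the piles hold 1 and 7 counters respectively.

Use the standard recursion: the mover loses at a terminal position; elsewhere, the mover wins exactly when some move hands the opponent an L position.
No move ever increases a pile, so every position that can arise here has a ≤ 1 and b ≤ 7; it is enough to label the cells with 0 ≤ a ≤ 1 and 0 ≤ b ≤ 7.
Every move lowers a or b (never raises either), so fill the grid row by row in increasing a, and left to right within a row: each cell's successors are then already labelled.
      b=0  b=1  b=2  b=3  b=4  b=5  b=6  b=7
a=0:    L    W    L    W    W    W    W    L
a=1:    L    W    L    W    W    W    W    L
Cells with no legal move (terminal, hence L): (0,0), (1,0).
The remaining L cells, each justified by listing all of its moves:
(0,2): L (sole option (0,1)(W) is W)
(0,7): L (options (0,6)(W), (0,4)(W), (0,3)(W) are all W)
(1,2): L (sole option (1,1)(W) is W)
(1,7): L (options (1,6)(W), (1,4)(W), (1,3)(W) are all W)
Every other cell has at least one move into one of the L cells above, so it is W.
Every move from (1,7) reaches a W position, so the mover loses.

The second player wins.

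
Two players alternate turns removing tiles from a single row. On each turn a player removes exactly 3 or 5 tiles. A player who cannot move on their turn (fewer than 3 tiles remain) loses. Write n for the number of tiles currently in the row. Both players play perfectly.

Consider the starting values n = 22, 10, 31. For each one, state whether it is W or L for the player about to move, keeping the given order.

Compute win/loss labels from the base case upward. A position with no move is L. Any other position is W if it can reach an L in one move, else L.
n=0: no move → L
n=1: no move → L
n=2: no move → L
n=3: W (go to 0, an L position)
n=4: W (go to 1, an L position)
n=5: W (go to 2, an L position)
n=6: W (go to 1, an L position)
n=7: W (go to 2, an L position)
n=8: L (options 5(W), 3(W) are all W)
n=9: L (options 6(W), 4(W) are all W)
n=10: L (options 7(W), 5(W) are all W)
n=11: W (go to 8, an L position)
n=12: W (go to 9, an L position)
n=13: W (go to 10, an L position)
n=14: W (go to 9, an L position)
n=15: W (go to 10, an L position)
n=16: L (options 13(W), 11(W) are all W)
n=17: L (options 14(W), 12(W) are all W)
n=18: L (options 15(W), 13(W) are all W)
n=19: W (go to 16, an L position)
n=20: W (go to 17, an L position)
n=21: W (go to 18, an L position)
n=22: W (go to 17, an L position)
n=23: W (go to 18, an L position)
n=24: L (options 21(W), 19(W) are all W)
n=25: L (options 22(W), 20(W) are all W)
n=26: L (options 23(W), 21(W) are all W)
n=27: W (go to 24, an L position)
n=28: W (go to 25, an L position)
n=29: W (go to 26, an L position)
n=30: W (go to 25, an L position)
n=31: W (go to 26, an L position)

22: W, 10: L, 31: W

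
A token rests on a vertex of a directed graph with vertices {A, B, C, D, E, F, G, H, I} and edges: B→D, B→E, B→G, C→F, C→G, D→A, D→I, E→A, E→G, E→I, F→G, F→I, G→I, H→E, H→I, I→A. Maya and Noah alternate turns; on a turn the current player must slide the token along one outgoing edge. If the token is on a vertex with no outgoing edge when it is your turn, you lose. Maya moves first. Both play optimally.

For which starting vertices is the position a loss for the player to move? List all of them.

Work bottom-up. With no move the player to move loses. Otherwise the position is W if at least one move leads to an L position for the opponent, and L if every move leads to a W.
Every edge goes from a vertex to one that appears earlier in the order A, I, G, E, H, D, B, F, C, so processing vertices in that order labels each vertex after all of its successors.
A: no outgoing edge → L
I: reaches L-position A → W
G: only reaches I(W), which is W → L
E: reaches L-position G → W
H: only reaches E(W), I(W), all W → L
D: reaches L-position A → W
B: reaches L-position G → W
F: reaches L-position G → W
C: reaches L-position G → W
The losing starting vertices are exactly the entries labelled L in this table (3 of them).

A, G, H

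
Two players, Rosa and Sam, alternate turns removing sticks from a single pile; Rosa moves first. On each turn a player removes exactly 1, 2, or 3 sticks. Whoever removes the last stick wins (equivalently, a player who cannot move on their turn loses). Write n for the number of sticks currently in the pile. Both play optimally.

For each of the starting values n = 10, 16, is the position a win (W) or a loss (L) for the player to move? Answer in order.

10: W, 16: L

Label each position W (a win for the player to move) or L (a loss). A position with no legal move is L; any other position is W exactly when some move reaches an L, and L when every move reaches a W.
n=0: no move → L
n=1: reaches L-position 0 → W
n=2: reaches L-position 0 → W
n=3: reaches L-position 0 → W
n=4: only reaches 3(W), 2(W), 1(W), all W → L
n=5: reaches L-position 4 → W
n=6: reaches L-position 4 → W
n=7: reaches L-position 4 → W
n=8: only reaches 7(W), 6(W), 5(W), all W → L
n=9: reaches L-position 8 → W
n=10: reaches L-position 8 → W
n=11: reaches L-position 8 → W
n=12: only reaches 11(W), 10(W), 9(W), all W → L
n=13: reaches L-position 12 → W
n=14: reaches L-position 12 → W
n=15: reaches L-position 12 → W
n=16: only reaches 15(W), 14(W), 13(W), all W → L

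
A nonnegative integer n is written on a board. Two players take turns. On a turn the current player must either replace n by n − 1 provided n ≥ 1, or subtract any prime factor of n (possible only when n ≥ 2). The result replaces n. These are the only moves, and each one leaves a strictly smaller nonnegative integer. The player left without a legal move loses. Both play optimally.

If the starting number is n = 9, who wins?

Work bottom-up. With no move the player to move loses. Otherwise the position is W if at least one move leads to an L position for the opponent, and L if every move leads to a W.
n=0: no move → L
n=1: reaches L-position 0 → W
n=2: reaches L-position 0 → W
n=3: reaches L-position 0 → W
n=4: only reaches 2(W), 3(W), all W → L
n=5: reaches L-position 0 → W
n=6: reaches L-position 4 → W
n=7: reaches L-position 0 → W
n=8: only reaches 6(W), 7(W), all W → L
n=9: reaches L-position 8 → W
From 9 the player to move can move to 8, reaching an L position.

The first player wins.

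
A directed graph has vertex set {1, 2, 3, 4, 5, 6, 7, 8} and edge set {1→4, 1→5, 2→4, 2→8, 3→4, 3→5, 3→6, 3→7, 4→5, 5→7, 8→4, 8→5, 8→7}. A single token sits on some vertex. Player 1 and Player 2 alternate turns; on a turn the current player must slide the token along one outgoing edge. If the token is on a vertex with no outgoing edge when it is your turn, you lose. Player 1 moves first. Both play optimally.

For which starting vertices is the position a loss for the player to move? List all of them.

4, 6, 7

Work bottom-up. With no move the player to move loses. Otherwise the position is W if at least one move leads to an L position for the opponent, and L if every move leads to a W.
Every edge goes from a vertex to one that appears earlier in the order 6, 7, 5, 4, 8, 1, 3, 2, so processing vertices in that order labels each vertex after all of its successors.
6: no outgoing edge → L
7: no outgoing edge → L
5: W (go to 7, an L position)
4: L (sole option 5(W) is W)
8: W (go to 4, an L position)
1: W (go to 4, an L position)
3: W (go to 4, an L position)
2: W (go to 4, an L position)
The losing starting vertices are exactly the entries labelled L in this table (3 of them).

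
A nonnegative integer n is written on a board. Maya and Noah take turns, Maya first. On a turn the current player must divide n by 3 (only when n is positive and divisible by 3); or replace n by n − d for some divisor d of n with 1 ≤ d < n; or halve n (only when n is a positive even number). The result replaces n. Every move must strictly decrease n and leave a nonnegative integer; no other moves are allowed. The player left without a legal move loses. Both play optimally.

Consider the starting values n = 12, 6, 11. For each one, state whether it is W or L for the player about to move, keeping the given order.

Compute win/loss labels from the base case upward. A position with no move is L. Any other position is W if it can reach an L in one move, else L.
n=0: no move → L
n=1: no move → L
n=2: W (go to 1, an L position)
n=3: W (go to 1, an L position)
n=4: L (options 2(W), 3(W) are all W)
n=5: W (go to 4, an L position)
n=6: W (go to 4, an L position)
n=7: L (sole option 6(W) is W)
n=8: W (go to 4, an L position)
n=9: L (options 3(W), 6(W), 8(W) are all W)
n=10: W (go to 9, an L position)
n=11: L (sole option 10(W) is W)
n=12: W (go to 4, an L position)

12: W, 6: W, 11: L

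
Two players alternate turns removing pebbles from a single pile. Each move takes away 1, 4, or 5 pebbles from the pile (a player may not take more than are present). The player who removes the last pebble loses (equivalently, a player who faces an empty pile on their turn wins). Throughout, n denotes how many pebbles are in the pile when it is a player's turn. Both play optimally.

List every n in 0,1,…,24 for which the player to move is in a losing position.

Label each position W (a win for the player to move) or L (a loss). A position with no legal move is W; any other position is W exactly when some move reaches an L, and L when every move reaches a W.
n=0: no move; the opponent has just taken the last pebble and therefore loses → W
n=1: the only move is to 0(W), a W ⇒ L
n=2: can move to 1, which is L ⇒ W
n=3: the only move is to 2(W), a W ⇒ L
n=4: can move to 3, which is L ⇒ W
n=5: can move to 1, which is L ⇒ W
n=6: can move to 1, which is L ⇒ W
n=7: can move to 3, which is L ⇒ W
n=8: can move to 3, which is L ⇒ W
n=9: moves to 8(W), 5(W), 4(W); every one is W ⇒ L
n=10: can move to 9, which is L ⇒ W
n=11: moves to 10(W), 7(W), 6(W); every one is W ⇒ L
n=12: can move to 11, which is L ⇒ W
n=13: can move to 9, which is L ⇒ W
n=14: can move to 9, which is L ⇒ W
n=15: can move to 11, which is L ⇒ W
n=16: can move to 11, which is L ⇒ W
n=17: moves to 16(W), 13(W), 12(W); every one is W ⇒ L
n=18: can move to 17, which is L ⇒ W
n=19: moves to 18(W), 15(W), 14(W); every one is W ⇒ L
n=20: can move to 19, which is L ⇒ W
n=21: can move to 17, which is L ⇒ W
n=22: can move to 17, which is L ⇒ W
n=23: can move to 19, which is L ⇒ W
n=24: can move to 19, which is L ⇒ W
Reading off the rows marked L gives the requested list; there are 6 such values of n.

1, 3, 9, 11, 17, 19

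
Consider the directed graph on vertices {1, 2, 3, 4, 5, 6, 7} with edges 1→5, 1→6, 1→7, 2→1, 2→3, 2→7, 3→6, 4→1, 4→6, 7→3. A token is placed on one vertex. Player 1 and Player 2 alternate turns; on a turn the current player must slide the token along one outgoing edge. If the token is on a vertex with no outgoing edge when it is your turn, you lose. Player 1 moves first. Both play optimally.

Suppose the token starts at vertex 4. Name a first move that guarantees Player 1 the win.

Classify positions by backward induction: terminal positions (no move available) are L. From any other position, the mover wins iff some move reaches an L.
Every edge goes from a vertex to one that appears earlier in the order 5, 6, 3, 7, 1, 4, 2, so processing vertices in that order labels each vertex after all of its successors.
5: no outgoing edge → L
6: no outgoing edge → L
3: →6(L), so W
7: →3(W) only, which is W, so L
1: →7(L), so W
4: →6(L), so W
2: →7(L), so W
From 4, the L positions reachable in one move are: 6.

Move to 6.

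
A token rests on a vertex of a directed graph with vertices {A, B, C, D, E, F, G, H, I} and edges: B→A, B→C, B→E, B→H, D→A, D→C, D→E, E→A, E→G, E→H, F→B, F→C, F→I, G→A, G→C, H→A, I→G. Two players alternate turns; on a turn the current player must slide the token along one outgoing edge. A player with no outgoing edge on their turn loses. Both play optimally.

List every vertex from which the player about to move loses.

Compute win/loss labels from the base case upward. A position with no move is L. Any other position is W if it can reach an L in one move, else L.
Every edge goes from a vertex to one that appears earlier in the order A, C, H, G, E, D, I, B, F, so processing vertices in that order labels each vertex after all of its successors.
A: no outgoing edge → L
C: no outgoing edge → L
H: can move to A, which is L ⇒ W
G: can move to C, which is L ⇒ W
E: can move to A, which is L ⇒ W
D: can move to C, which is L ⇒ W
I: the only move is to G(W), a W ⇒ L
B: can move to C, which is L ⇒ W
F: can move to I, which is L ⇒ W
Reading off the rows marked L gives the requested list; there are 3 such vertices.

A, C, I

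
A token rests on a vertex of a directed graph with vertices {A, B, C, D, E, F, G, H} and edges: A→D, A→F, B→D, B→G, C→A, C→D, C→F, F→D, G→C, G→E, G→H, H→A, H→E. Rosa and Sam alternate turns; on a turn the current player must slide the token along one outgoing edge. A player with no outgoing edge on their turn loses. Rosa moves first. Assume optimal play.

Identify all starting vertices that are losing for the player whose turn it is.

D, E

Positions with no move are L. A position that does have a move is losing for the player to move precisely when every available move leads to a winning position for the opponent. Fill in the labels:
Every edge goes from a vertex to one that appears earlier in the order D, E, F, A, C, H, G, B, so processing vertices in that order labels each vertex after all of its successors.
D: no outgoing edge → L
E: no outgoing edge → L
F: W (go to D, an L position)
A: W (go to D, an L position)
C: W (go to D, an L position)
H: W (go to E, an L position)
G: W (go to E, an L position)
B: W (go to D, an L position)
The losing starting vertices are exactly the entries labelled L in this table (2 of them).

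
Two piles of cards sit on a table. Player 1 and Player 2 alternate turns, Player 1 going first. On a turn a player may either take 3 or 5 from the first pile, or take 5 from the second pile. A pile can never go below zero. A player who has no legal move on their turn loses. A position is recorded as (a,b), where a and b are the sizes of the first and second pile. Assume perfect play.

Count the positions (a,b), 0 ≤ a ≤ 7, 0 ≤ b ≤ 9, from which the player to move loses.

Build the W/L table. Terminal = L. A non-terminal position is W if it has a move to some L; otherwise it is L.
Every move lowers a or b (never raises either), so fill the grid row by row in increasing a, and left to right within a row: each cell's successors are then already labelled.
      b=0  b=1  b=2  b=3  b=4  b=5  b=6  b=7  b=8  b=9
a=0:    L    L    L    L    L    W    W    W    W    W
a=1:    L    L    L    L    L    W    W    W    W    W
a=2:    L    L    L    L    L    W    W    W    W    W
a=3:    W    W    W    W    W    L    L    L    L    L
a=4:    W    W    W    W    W    L    L    L    L    L
a=5:    W    W    W    W    W    L    L    L    L    L
a=6:    W    W    W    W    W    W    W    W    W    W
a=7:    W    W    W    W    W    W    W    W    W    W
Cells with no legal move (terminal, hence L): (0,0), (0,1), (0,2), (0,3), (0,4), (1,0), (1,1), (1,2), (1,3), (1,4), (2,0), (2,1), (2,2), (2,3), (2,4).
The remaining L cells, each justified by listing all of its moves:
(3,5): L (options (0,5)(W), (3,0)(W) are all W)
(3,6): L (options (0,6)(W), (3,1)(W) are all W)
(3,7): L (options (0,7)(W), (3,2)(W) are all W)
(3,8): L (options (0,8)(W), (3,3)(W) are all W)
(3,9): L (options (0,9)(W), (3,4)(W) are all W)
(4,5): L (options (1,5)(W), (4,0)(W) are all W)
(4,6): L (options (1,6)(W), (4,1)(W) are all W)
(4,7): L (options (1,7)(W), (4,2)(W) are all W)
(4,8): L (options (1,8)(W), (4,3)(W) are all W)
(4,9): L (options (1,9)(W), (4,4)(W) are all W)
(5,5): L (options (2,5)(W), (0,5)(W), (5,0)(W) are all W)
(5,6): L (options (2,6)(W), (0,6)(W), (5,1)(W) are all W)
(5,7): L (options (2,7)(W), (0,7)(W), (5,2)(W) are all W)
(5,8): L (options (2,8)(W), (0,8)(W), (5,3)(W) are all W)
(5,9): L (options (2,9)(W), (0,9)(W), (5,4)(W) are all W)
Every other cell has at least one move into one of the L cells above, so it is W.
L cells per row: a=0: 5, a=1: 5, a=2: 5, a=3: 5, a=4: 5, a=5: 5, a=6: 0, a=7: 0; total 30.

30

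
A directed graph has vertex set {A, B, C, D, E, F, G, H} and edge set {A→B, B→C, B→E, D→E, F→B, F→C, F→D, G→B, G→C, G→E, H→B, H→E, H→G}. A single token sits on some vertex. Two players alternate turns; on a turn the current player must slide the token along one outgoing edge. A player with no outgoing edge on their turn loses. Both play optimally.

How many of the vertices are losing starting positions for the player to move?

Classify positions by backward induction: terminal positions (no move available) are L. From any other position, the mover wins iff some move reaches an L.
Every edge goes from a vertex to one that appears earlier in the order C, E, B, G, H, D, A, F, so processing vertices in that order labels each vertex after all of its successors.
C: no outgoing edge → L
E: no outgoing edge → L
B: →E(L), so W
G: →E(L), so W
H: →E(L), so W
D: →E(L), so W
A: →B(W) only, which is W, so L
F: →C(L), so W
The L vertices are A, C, E; that is 3 in all.

3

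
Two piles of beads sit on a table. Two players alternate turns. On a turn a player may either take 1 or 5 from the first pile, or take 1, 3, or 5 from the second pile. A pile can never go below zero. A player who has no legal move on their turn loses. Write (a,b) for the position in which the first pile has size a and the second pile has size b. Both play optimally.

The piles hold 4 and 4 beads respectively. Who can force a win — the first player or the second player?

The second player wins.

Classify positions by backward induction: terminal positions (no move available) are L. From any other position, the mover wins iff some move reaches an L.
No move ever increases a pile, so every position that can arise here has a ≤ 4 and b ≤ 4; it is enough to label the cells with 0 ≤ a ≤ 4 and 0 ≤ b ≤ 4.
Every move lowers a or b (never raises either), so fill the grid row by row in increasing a, and left to right within a row: each cell's successors are then already labelled.
      b=0  b=1  b=2  b=3  b=4
a=0:    L    W    L    W    L
a=1:    W    L    W    L    W
a=2:    L    W    L    W    L
a=3:    W    L    W    L    W
a=4:    L    W    L    W    L
Cells with no legal move (terminal, hence L): (0,0).
The remaining L cells, each justified by listing all of its moves:
(0,2): only reaches (0,1)(W), which is W → L
(0,4): only reaches (0,3)(W), (0,1)(W), all W → L
(1,1): only reaches (0,1)(W), (1,0)(W), all W → L
(1,3): only reaches (0,3)(W), (1,2)(W), (1,0)(W), all W → L
(2,0): only reaches (1,0)(W), which is W → L
(2,2): only reaches (1,2)(W), (2,1)(W), all W → L
(2,4): only reaches (1,4)(W), (2,3)(W), (2,1)(W), all W → L
(3,1): only reaches (2,1)(W), (3,0)(W), all W → L
(3,3): only reaches (2,3)(W), (3,2)(W), (3,0)(W), all W → L
(4,0): only reaches (3,0)(W), which is W → L
(4,2): only reaches (3,2)(W), (4,1)(W), all W → L
(4,4): only reaches (3,4)(W), (4,3)(W), (4,1)(W), all W → L
Every other cell has at least one move into one of the L cells above, so it is W.
Every move from (4,4) reaches a W position, so the mover loses.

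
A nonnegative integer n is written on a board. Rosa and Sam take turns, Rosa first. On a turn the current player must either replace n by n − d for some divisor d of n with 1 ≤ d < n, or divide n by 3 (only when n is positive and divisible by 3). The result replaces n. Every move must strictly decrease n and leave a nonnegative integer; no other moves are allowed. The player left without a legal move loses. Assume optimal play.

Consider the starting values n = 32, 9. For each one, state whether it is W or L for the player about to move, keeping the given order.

Classify positions by backward induction: terminal positions (no move available) are L. From any other position, the mover wins iff some move reaches an L.
n=0: no move → L
n=1: no move → L
n=2: reaches L-position 1 → W
n=3: reaches L-position 1 → W
n=4: only reaches 2(W), 3(W), all W → L
n=5: reaches L-position 4 → W
n=6: reaches L-position 4 → W
n=7: only reaches 6(W), which is W → L
n=8: reaches L-position 4 → W
n=9: only reaches 3(W), 6(W), 8(W), all W → L
n=10: reaches L-position 9 → W
n=11: only reaches 10(W), which is W → L
n=12: reaches L-position 4 → W
n=13: only reaches 12(W), which is W → L
n=14: reaches L-position 7 → W
n=15: only reaches 5(W), 10(W), 12(W), 14(W), all W → L
n=16: reaches L-position 15 → W
n=17: only reaches 16(W), which is W → L
n=18: reaches L-position 9 → W
n=19: only reaches 18(W), which is W → L
n=20: reaches L-position 15 → W
n=21: reaches L-position 7 → W
n=22: reaches L-position 11 → W
n=23: only reaches 22(W), which is W → L
n=24: reaches L-position 23 → W
n=25: only reaches 20(W), 24(W), all W → L
n=26: reaches L-position 13 → W
n=27: reaches L-position 9 → W
n=28: only reaches 14(W), 21(W), 24(W), 26(W), 27(W), all W → L
n=29: reaches L-position 28 → W
n=30: reaches L-position 15 → W
n=31: only reaches 30(W), which is W → L
n=32: reaches L-position 28 → W

32: W, 9: L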